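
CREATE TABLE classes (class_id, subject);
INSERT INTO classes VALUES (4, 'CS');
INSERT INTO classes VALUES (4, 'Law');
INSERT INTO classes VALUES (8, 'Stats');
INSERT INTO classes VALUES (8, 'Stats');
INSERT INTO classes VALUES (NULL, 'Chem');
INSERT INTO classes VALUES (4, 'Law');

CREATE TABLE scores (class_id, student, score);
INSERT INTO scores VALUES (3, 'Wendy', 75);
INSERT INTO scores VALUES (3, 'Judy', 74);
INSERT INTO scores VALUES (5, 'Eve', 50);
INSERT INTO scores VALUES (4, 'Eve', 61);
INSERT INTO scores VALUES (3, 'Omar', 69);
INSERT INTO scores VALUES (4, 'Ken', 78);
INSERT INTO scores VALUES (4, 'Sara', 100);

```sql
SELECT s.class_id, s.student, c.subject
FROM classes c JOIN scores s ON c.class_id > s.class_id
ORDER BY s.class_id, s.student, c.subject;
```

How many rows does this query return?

INNER JOIN keeps only pairs where the ON condition holds.
Matching on c.class_id > s.class_id. A NULL in a compared column never satisfies the condition.
- c row (class_id=4): matches 3 s row(s) → 3 output row(s).
- c row (class_id=4): matches 3 s row(s) → 3 output row(s).
- c row (class_id=8): matches 7 s row(s) → 7 output row(s).
- c row (class_id=8): matches 7 s row(s) → 7 output row(s).
- c row (class_id=NULL): no match → dropped.
- c row (class_id=4): matches 3 s row(s) → 3 output row(s).
Total: 23 rows.

23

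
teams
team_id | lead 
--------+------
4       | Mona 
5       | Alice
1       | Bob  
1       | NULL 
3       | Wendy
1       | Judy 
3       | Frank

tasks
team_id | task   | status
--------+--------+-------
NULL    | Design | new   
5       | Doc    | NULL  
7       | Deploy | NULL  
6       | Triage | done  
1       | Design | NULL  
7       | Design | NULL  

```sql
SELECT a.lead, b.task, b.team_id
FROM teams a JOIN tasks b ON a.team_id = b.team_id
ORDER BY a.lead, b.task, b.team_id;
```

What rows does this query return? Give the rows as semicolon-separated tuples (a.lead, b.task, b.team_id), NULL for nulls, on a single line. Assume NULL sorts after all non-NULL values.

(Alice, Doc, 5); (Bob, Design, 1); (Judy, Design, 1); (NULL, Design, 1)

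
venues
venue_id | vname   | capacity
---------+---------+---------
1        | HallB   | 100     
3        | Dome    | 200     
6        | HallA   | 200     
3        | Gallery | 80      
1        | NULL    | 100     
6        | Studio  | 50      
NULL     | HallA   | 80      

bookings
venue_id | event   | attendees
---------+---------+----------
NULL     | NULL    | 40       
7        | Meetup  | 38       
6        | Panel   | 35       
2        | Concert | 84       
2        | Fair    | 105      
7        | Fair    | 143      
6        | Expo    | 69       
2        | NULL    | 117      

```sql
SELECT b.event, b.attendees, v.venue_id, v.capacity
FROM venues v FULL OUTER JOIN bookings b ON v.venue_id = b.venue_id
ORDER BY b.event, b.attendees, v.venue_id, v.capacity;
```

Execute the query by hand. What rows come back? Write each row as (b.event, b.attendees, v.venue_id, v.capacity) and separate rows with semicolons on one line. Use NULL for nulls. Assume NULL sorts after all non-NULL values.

FULL OUTER JOIN keeps every row from both sides; unmatched rows get NULL for the other side's columns.
Matching on v.venue_id = b.venue_id. A NULL in a compared column never satisfies the condition.
Matched pairs: 4; unmatched v rows kept: 5; unmatched b rows kept: 6.

(Concert, 84, NULL, NULL); (Expo, 69, 6, 50); (Expo, 69, 6, 200); (Fair, 105, NULL, NULL); (Fair, 143, NULL, NULL); (Meetup, 38, NULL, NULL); (Panel, 35, 6, 50); (Panel, 35, 6, 200); (NULL, 40, NULL, NULL); (NULL, 117, NULL, NULL); (NULL, NULL, 1, 100); (NULL, NULL, 1, 100); (NULL, NULL, 3, 80); (NULL, NULL, 3, 200); (NULL, NULL, NULL, 80)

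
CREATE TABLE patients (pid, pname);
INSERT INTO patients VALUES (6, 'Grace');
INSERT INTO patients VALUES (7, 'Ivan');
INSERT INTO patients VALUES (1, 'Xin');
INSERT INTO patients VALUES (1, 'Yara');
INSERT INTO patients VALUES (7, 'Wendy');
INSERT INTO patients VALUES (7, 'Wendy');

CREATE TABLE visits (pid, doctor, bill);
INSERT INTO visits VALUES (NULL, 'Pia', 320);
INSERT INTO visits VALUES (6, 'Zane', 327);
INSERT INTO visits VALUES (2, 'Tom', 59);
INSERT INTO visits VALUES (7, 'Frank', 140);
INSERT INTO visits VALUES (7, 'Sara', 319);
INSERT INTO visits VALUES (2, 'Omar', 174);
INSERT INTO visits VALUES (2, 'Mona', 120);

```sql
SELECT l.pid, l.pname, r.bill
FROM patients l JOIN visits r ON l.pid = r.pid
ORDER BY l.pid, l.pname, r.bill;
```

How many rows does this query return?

7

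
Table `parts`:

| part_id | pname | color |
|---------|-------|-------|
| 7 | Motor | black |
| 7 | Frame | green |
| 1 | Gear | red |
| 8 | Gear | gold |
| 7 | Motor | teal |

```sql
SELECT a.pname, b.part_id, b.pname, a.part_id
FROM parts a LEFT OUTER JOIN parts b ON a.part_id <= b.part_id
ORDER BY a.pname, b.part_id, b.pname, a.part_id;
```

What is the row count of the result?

18

LEFT JOIN keeps every row from `parts a`; unmatched rows get NULL for `parts b`'s columns.
Matching on a.part_id <= b.part_id.
- a (part_id=7) pairs with 4 row(s) of b.
- a (part_id=7) pairs with 4 row(s) of b.
- a (part_id=1) pairs with 5 row(s) of b.
- a (part_id=8) pairs with 1 row(s) of b.
- a (part_id=7) pairs with 4 row(s) of b.
Total: 18 rows.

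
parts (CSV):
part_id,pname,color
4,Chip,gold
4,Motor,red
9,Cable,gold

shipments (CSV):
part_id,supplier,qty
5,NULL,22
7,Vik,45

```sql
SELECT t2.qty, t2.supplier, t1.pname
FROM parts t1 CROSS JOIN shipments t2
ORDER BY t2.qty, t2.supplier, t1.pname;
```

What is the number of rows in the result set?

CROSS JOIN pairs every row of `parts` with every row of `shipments`: 3 × 2 = 6 rows.

6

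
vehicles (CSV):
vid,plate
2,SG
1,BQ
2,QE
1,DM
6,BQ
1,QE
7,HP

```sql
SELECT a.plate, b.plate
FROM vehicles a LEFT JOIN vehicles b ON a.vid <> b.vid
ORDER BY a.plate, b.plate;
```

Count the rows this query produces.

LEFT JOIN keeps every row from `vehicles a`; unmatched rows get NULL for `vehicles b`'s columns.
Matching on a.vid <> b.vid.
Matched pairs: 34; unmatched a rows kept: 0.
Total: 34 rows.

34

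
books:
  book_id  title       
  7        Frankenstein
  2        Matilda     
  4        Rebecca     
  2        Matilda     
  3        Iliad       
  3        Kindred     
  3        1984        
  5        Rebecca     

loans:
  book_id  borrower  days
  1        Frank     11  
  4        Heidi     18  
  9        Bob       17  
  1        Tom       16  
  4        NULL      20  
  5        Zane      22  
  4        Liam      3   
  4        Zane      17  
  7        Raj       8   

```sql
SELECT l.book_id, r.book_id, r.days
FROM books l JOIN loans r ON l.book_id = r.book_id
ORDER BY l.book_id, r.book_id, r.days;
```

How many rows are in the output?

INNER JOIN keeps only pairs where the ON condition holds.
Matching on l.book_id = r.book_id.
Matched pairs: 6.
Total: 6 rows.

6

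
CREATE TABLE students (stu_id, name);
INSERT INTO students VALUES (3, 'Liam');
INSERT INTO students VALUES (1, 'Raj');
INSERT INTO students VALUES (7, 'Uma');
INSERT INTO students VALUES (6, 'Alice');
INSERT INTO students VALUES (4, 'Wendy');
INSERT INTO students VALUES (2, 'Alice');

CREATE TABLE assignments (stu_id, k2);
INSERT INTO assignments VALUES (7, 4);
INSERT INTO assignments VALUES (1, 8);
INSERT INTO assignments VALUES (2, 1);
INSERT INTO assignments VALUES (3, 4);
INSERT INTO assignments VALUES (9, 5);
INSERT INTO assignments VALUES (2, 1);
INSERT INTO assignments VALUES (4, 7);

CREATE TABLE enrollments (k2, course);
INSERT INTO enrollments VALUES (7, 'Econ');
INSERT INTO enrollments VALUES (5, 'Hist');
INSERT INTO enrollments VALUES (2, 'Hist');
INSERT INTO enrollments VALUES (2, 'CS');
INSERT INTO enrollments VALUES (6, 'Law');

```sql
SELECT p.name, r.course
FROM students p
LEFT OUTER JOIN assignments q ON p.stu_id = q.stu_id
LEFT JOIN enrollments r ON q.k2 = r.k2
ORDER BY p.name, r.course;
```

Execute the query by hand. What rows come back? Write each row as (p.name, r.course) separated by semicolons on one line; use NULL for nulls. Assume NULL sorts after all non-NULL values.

Step 1 — p LEFT JOIN q on stu_id → 7 row(s).
Then LEFT JOIN `enrollments r` on k2: each of those 7 rows is kept; rows whose q.k2 has no match in r get NULL for r's columns.

(Alice, NULL); (Alice, NULL); (Alice, NULL); (Liam, NULL); (Raj, NULL); (Uma, NULL); (Wendy, Econ)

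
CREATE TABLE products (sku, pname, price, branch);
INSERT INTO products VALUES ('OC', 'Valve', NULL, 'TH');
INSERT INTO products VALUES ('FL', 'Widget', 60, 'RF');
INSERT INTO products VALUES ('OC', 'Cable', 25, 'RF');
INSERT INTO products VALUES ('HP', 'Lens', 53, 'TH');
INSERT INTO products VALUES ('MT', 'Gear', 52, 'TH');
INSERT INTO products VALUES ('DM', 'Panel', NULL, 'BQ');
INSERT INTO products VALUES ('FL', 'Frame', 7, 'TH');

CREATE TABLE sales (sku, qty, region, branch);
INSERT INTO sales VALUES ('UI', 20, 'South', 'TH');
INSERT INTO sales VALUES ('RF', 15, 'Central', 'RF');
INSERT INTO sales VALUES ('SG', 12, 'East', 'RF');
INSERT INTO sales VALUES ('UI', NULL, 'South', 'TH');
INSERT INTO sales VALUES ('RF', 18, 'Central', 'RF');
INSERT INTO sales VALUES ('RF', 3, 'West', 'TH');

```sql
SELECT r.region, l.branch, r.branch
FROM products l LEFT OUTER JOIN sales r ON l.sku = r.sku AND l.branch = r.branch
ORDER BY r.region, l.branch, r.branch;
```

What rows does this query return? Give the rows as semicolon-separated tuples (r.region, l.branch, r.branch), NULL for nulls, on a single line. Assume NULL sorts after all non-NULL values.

LEFT JOIN keeps every row from `products`; unmatched rows get NULL for `sales`'s columns.
Matching on l.sku = r.sku AND l.branch = r.branch.
- l row (sku=OC, branch=TH): no match → kept, r columns NULL.
- l row (sku=FL, branch=RF): no match → kept, r columns NULL.
- l row (sku=OC, branch=RF): no match → kept, r columns NULL.
- l row (sku=HP, branch=TH): no match → kept, r columns NULL.
- l row (sku=MT, branch=TH): no match → kept, r columns NULL.
- l row (sku=DM, branch=BQ): no match → kept, r columns NULL.
- l row (sku=FL, branch=TH): no match → kept, r columns NULL.
After projecting and ordering:
r.region | l.branch | r.branch
NULL | BQ | NULL
NULL | RF | NULL
NULL | RF | NULL
NULL | TH | NULL
NULL | TH | NULL
NULL | TH | NULL
NULL | TH | NULL

(NULL, BQ, NULL); (NULL, RF, NULL); (NULL, RF, NULL); (NULL, TH, NULL); (NULL, TH, NULL); (NULL, TH, NULL); (NULL, TH, NULL)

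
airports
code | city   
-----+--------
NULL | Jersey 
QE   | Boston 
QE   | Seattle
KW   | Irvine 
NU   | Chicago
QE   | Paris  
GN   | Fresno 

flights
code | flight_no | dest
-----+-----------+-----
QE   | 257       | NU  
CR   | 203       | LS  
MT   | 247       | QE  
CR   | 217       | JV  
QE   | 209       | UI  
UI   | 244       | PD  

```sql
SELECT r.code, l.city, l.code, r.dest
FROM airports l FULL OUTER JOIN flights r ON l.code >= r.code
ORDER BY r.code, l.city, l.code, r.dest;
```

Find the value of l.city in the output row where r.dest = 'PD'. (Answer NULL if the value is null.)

FULL OUTER JOIN keeps every row from both sides; unmatched rows get NULL for the other side's columns.
Matching on l.code >= r.code. A NULL in a compared column never satisfies the condition.
- l row (code=NULL): no match → kept, r columns NULL.
- l row (code=QE): matches 5 r row(s) → 5 output row(s).
- l row (code=QE): matches 5 r row(s) → 5 output row(s).
- l row (code=KW): matches 2 r row(s) → 2 output row(s).
- l row (code=NU): matches 3 r row(s) → 3 output row(s).
- l row (code=QE): matches 5 r row(s) → 5 output row(s).
- l row (code=GN): matches 2 r row(s) → 2 output row(s).
- 1 r row(s) had no l match → kept, l columns NULL.

NULL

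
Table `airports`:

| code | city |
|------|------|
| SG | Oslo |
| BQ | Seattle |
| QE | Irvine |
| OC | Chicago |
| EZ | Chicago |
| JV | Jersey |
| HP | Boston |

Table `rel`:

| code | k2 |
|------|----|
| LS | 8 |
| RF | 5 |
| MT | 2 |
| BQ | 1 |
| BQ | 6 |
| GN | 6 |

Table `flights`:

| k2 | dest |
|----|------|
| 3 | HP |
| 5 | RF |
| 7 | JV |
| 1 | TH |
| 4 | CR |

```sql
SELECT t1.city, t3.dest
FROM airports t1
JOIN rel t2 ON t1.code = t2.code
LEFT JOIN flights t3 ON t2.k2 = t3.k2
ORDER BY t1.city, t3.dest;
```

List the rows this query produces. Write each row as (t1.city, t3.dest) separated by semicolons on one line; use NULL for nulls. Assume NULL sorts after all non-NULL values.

Step 1 — t1 INNER JOIN t2 on code → 2 row(s).
Then LEFT JOIN `flights t3` on k2: each of those 2 rows is kept; rows whose t2.k2 has no match in t3 get NULL for t3's columns.

(Seattle, TH); (Seattle, NULL)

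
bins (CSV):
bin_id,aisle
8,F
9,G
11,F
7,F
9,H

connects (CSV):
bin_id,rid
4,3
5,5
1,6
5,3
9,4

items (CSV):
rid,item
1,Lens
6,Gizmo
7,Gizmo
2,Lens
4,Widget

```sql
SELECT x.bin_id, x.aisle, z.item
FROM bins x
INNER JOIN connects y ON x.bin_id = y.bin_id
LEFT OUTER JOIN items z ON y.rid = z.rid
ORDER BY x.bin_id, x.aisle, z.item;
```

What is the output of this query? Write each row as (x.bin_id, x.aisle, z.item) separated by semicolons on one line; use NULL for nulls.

(9, G, Widget); (9, H, Widget)

Step 1 — x INNER JOIN y on bin_id → 2 row(s).
Then LEFT JOIN `items z` on rid: each of those 2 rows is kept; rows whose y.rid has no match in z get NULL for z's columns.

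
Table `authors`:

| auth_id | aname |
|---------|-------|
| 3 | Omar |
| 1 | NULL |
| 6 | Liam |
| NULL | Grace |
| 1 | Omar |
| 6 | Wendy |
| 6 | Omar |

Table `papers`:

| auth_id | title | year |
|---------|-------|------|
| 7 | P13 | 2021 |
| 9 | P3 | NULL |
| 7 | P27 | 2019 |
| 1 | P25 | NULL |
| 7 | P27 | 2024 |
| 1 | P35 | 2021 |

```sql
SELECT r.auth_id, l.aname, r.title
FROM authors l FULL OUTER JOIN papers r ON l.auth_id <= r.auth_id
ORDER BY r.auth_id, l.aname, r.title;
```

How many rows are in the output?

FULL OUTER JOIN keeps every row from both sides; unmatched rows get NULL for the other side's columns.
Matching on l.auth_id <= r.auth_id. A NULL in a compared column never satisfies the condition.
Matched pairs: 28; unmatched l rows kept: 1; unmatched r rows kept: 0.
Total: 28 matched + 1 padded = 29 rows.

29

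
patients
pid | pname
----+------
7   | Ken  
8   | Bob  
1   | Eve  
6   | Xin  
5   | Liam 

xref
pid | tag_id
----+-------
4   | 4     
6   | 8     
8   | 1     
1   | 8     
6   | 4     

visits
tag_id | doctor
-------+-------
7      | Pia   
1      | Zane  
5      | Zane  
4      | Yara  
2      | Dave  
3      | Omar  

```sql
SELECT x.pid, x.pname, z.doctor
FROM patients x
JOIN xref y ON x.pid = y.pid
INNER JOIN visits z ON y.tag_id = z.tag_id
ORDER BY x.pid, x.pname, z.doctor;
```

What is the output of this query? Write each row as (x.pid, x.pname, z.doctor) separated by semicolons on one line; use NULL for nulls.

Joins associate left-to-right: patients INNER JOIN xref on pid gives 4 intermediate row(s).
Then INNER JOIN `visits z` on tag_id: keep only rows whose y.tag_id appears in z.

(6, Xin, Yara); (8, Bob, Zane)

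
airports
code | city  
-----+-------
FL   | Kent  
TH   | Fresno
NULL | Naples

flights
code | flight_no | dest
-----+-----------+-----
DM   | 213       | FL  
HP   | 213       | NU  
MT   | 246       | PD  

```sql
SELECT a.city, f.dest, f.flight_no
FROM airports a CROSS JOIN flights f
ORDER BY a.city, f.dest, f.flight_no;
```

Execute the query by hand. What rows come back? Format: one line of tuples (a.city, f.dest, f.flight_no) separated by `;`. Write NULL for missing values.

CROSS JOIN pairs every row of `airports` with every row of `flights`: 3 × 3 = 9 rows.

(Fresno, FL, 213); (Fresno, NU, 213); (Fresno, PD, 246); (Kent, FL, 213); (Kent, NU, 213); (Kent, PD, 246); (Naples, FL, 213); (Naples, NU, 213); (Naples, PD, 246)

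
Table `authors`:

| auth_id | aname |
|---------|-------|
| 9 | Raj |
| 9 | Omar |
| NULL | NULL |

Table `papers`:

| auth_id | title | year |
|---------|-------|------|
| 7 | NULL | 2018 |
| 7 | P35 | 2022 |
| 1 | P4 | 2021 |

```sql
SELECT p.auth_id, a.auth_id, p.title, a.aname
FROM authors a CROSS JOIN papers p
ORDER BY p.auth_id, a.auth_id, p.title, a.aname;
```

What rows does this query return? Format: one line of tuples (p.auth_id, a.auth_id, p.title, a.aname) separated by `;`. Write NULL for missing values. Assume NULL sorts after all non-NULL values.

CROSS JOIN pairs every row of `authors` with every row of `papers`: 3 × 3 = 9 rows.

(1, 9, P4, Omar); (1, 9, P4, Raj); (1, NULL, P4, NULL); (7, 9, P35, Omar); (7, 9, P35, Raj); (7, 9, NULL, Omar); (7, 9, NULL, Raj); (7, NULL, P35, NULL); (7, NULL, NULL, NULL)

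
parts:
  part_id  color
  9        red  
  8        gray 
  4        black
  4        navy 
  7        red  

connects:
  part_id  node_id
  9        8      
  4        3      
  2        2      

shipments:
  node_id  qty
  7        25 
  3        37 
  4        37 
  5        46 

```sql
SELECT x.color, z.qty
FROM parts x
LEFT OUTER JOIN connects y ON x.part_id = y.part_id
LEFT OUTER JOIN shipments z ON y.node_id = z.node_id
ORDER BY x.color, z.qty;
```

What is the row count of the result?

Joins associate left-to-right: parts LEFT JOIN connects on part_id gives 5 intermediate row(s).
Then LEFT JOIN `shipments z` on node_id: each of those 5 rows is kept; rows whose y.node_id has no match in z get NULL for z's columns.
Result: 5 row(s).

5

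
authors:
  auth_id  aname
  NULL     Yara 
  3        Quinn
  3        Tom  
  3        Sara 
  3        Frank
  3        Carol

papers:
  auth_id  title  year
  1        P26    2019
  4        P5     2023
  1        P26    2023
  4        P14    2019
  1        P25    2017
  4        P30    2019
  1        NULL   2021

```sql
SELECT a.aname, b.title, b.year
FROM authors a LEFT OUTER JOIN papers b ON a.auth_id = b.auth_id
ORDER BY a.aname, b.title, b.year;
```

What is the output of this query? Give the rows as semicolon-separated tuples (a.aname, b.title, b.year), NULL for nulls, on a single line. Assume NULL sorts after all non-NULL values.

(Carol, NULL, NULL); (Frank, NULL, NULL); (Quinn, NULL, NULL); (Sara, NULL, NULL); (Tom, NULL, NULL); (Yara, NULL, NULL)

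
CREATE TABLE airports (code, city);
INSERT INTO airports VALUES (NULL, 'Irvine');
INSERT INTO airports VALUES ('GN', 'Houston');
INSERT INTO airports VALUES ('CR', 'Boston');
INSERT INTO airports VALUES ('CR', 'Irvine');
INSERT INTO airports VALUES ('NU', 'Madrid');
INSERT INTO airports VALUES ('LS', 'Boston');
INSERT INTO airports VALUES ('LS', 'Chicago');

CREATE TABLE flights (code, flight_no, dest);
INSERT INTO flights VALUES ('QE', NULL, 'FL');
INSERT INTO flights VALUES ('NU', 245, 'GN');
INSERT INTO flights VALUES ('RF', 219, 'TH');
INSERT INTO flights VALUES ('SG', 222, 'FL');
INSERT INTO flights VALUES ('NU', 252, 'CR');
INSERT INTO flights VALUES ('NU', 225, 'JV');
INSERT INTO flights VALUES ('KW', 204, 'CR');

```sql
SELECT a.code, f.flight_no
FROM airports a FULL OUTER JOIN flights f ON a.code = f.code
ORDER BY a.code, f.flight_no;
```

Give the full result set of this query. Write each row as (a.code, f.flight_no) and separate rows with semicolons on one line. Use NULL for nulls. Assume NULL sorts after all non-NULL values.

FULL OUTER JOIN keeps every row from both sides; unmatched rows get NULL for the other side's columns.
Matching on a.code = f.code. A NULL in a compared column never satisfies the condition.
- a row (code=NULL): no match → kept, f columns NULL.
- a row (code=GN): no match → kept, f columns NULL.
- a row (code=CR): no match → kept, f columns NULL.
- a row (code=CR): no match → kept, f columns NULL.
- a row (code=NU): matches 3 f row(s) → 3 output row(s).
- a row (code=LS): no match → kept, f columns NULL.
- a row (code=LS): no match → kept, f columns NULL.
- 4 f row(s) had no a match → kept, a columns NULL.

(CR, NULL); (CR, NULL); (GN, NULL); (LS, NULL); (LS, NULL); (NU, 225); (NU, 245); (NU, 252); (NULL, 204); (NULL, 219); (NULL, 222); (NULL, NULL); (NULL, NULL)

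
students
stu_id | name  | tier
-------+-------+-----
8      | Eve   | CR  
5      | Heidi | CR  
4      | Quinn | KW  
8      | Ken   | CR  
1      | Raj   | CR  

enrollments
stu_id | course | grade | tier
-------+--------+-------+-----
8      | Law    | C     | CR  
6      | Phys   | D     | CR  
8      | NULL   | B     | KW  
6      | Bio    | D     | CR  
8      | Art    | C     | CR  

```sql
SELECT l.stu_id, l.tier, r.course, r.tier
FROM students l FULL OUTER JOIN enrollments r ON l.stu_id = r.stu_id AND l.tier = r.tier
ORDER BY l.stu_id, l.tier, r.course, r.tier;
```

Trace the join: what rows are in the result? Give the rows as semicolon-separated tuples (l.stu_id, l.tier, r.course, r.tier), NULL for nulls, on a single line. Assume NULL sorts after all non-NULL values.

(1, CR, NULL, NULL); (4, KW, NULL, NULL); (5, CR, NULL, NULL); (8, CR, Art, CR); (8, CR, Art, CR); (8, CR, Law, CR); (8, CR, Law, CR); (NULL, NULL, Bio, CR); (NULL, NULL, Phys, CR); (NULL, NULL, NULL, KW)

FULL OUTER JOIN keeps every row from both sides; unmatched rows get NULL for the other side's columns.
Matching on l.stu_id = r.stu_id AND l.tier = r.tier.
Matched pairs: 4; unmatched l rows kept: 3; unmatched r rows kept: 3.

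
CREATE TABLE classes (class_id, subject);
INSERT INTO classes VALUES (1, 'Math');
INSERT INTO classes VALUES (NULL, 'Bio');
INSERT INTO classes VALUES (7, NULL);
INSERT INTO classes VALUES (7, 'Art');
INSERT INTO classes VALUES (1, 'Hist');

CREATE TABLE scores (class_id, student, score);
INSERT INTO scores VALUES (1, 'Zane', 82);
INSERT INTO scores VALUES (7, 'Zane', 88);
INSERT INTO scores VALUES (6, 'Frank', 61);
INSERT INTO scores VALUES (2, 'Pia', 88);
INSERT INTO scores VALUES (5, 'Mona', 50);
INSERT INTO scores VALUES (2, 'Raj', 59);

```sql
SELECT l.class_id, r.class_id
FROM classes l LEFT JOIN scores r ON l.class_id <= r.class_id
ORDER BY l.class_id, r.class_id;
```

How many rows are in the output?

LEFT JOIN keeps every row from `classes`; unmatched rows get NULL for `scores`'s columns.
Matching on l.class_id <= r.class_id. A NULL in a compared column never satisfies the condition.
Matched pairs: 14; unmatched l rows kept: 1.
Total: 14 matched + 1 padded = 15 rows.

15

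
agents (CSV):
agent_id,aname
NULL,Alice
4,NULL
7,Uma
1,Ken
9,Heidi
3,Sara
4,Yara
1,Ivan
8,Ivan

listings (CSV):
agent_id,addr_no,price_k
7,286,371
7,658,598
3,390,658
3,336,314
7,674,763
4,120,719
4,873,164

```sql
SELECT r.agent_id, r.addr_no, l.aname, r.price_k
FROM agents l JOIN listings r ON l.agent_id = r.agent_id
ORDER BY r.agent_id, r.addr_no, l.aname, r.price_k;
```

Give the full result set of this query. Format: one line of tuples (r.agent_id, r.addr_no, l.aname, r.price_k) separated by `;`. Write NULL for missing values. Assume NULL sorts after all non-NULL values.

INNER JOIN keeps only pairs where the ON condition holds.
Matching on l.agent_id = r.agent_id. A NULL in a compared column never satisfies the condition.
Matched pairs: 9.

(3, 336, Sara, 314); (3, 390, Sara, 658); (4, 120, Yara, 719); (4, 120, NULL, 719); (4, 873, Yara, 164); (4, 873, NULL, 164); (7, 286, Uma, 371); (7, 658, Uma, 598); (7, 674, Uma, 763)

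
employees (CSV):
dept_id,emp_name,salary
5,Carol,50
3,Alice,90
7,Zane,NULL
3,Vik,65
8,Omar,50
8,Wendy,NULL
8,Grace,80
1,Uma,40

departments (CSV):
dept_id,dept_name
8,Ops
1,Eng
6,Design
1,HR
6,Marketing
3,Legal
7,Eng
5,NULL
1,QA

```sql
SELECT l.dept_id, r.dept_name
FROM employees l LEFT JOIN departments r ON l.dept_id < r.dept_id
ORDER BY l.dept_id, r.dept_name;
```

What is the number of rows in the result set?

LEFT JOIN keeps every row from `employees`; unmatched rows get NULL for `departments`'s columns.
Matching on l.dept_id < r.dept_id.
Matched pairs: 21; unmatched l rows kept: 3.
Total: 21 matched + 3 padded = 24 rows.

24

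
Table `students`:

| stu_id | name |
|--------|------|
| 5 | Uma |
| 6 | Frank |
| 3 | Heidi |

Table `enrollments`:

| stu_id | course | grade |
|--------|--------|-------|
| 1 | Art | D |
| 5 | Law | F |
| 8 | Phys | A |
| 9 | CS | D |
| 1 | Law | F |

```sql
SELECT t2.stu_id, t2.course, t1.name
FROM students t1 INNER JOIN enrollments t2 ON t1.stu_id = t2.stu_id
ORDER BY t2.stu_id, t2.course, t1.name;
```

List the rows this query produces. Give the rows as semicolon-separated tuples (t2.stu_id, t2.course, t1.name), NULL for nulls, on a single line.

INNER JOIN keeps only pairs where the ON condition holds.
Matching on t1.stu_id = t2.stu_id.
Matched pairs: 1.

(5, Law, Uma)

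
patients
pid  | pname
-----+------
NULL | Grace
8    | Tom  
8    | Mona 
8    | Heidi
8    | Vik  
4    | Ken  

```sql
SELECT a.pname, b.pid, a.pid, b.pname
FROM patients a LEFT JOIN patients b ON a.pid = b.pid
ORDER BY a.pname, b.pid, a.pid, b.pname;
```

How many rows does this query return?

18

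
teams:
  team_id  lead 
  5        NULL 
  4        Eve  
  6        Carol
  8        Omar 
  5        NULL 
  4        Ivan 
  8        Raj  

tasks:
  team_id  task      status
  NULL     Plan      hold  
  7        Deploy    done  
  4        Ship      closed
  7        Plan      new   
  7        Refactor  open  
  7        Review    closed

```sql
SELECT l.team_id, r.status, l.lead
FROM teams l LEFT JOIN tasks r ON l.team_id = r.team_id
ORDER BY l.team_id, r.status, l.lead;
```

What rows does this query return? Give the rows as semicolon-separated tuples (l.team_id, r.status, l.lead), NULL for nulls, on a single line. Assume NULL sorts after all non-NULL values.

(4, closed, Eve); (4, closed, Ivan); (5, NULL, NULL); (5, NULL, NULL); (6, NULL, Carol); (8, NULL, Omar); (8, NULL, Raj)

LEFT JOIN keeps every row from `teams`; unmatched rows get NULL for `tasks`'s columns.
Matching on l.team_id = r.team_id. A NULL in a compared column never satisfies the condition.
Matched pairs: 2; unmatched l rows kept: 5.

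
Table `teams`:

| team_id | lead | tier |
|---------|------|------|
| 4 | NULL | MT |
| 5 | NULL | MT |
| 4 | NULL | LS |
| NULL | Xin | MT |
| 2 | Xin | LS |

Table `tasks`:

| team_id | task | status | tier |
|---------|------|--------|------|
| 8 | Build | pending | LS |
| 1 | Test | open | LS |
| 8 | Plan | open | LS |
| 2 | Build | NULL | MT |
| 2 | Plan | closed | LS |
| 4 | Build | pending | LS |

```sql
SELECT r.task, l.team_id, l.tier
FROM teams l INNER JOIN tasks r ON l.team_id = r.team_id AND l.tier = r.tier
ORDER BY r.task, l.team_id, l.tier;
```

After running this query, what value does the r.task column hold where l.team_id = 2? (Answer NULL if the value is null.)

INNER JOIN keeps only pairs where the ON condition holds.
Matching on l.team_id = r.team_id AND l.tier = r.tier. A NULL in a compared column never satisfies the condition.
- l row (team_id=4, tier=MT): no match → dropped.
- l row (team_id=5, tier=MT): no match → dropped.
- l row (team_id=4, tier=LS): matches 1 r row(s) → 1 output row(s).
- l row (team_id=NULL, tier=MT): no match → dropped.
- l row (team_id=2, tier=LS): matches 1 r row(s) → 1 output row(s).

Plan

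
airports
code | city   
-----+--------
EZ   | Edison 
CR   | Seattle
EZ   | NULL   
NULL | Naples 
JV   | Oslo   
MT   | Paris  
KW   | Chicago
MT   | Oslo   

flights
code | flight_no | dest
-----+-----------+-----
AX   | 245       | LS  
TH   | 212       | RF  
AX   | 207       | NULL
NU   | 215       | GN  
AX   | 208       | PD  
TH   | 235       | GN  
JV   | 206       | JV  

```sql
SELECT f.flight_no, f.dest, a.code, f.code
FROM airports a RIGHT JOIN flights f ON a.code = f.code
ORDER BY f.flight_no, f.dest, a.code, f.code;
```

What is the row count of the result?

RIGHT JOIN keeps every row from `flights`; unmatched rows get NULL for `airports`'s columns.
Matching on a.code = f.code. A NULL in a compared column never satisfies the condition.
- a[0] code=EZ → no match.
- a[1] code=CR → no match.
- a[2] code=EZ → no match.
- a[3] code=NULL → no match.
- a[4] code=JV → 1 match(es) in f → 1 row(s).
- a[5] code=MT → no match.
- a[6] code=KW → no match.
- a[7] code=MT → no match.
- 6 row(s) from f found no a partner → padded with NULL.
Total: 1 matched + 6 padded = 7 rows.

7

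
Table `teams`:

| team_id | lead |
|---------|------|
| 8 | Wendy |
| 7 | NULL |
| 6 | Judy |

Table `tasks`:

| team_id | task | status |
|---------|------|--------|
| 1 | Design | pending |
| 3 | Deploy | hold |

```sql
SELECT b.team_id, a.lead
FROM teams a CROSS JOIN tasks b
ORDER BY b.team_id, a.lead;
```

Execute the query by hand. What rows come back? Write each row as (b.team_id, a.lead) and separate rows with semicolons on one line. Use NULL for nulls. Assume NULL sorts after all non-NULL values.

(1, Judy); (1, Wendy); (1, NULL); (3, Judy); (3, Wendy); (3, NULL)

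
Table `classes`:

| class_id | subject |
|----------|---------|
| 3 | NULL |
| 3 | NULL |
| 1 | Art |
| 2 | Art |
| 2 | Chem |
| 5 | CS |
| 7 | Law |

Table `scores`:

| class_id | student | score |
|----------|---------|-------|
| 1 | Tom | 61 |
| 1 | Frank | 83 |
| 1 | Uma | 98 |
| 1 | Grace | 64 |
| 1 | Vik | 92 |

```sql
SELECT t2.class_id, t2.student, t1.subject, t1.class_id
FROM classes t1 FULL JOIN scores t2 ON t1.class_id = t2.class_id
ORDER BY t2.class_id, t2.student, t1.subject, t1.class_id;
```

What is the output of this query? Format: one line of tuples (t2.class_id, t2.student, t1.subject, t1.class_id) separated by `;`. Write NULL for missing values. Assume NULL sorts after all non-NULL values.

(1, Frank, Art, 1); (1, Grace, Art, 1); (1, Tom, Art, 1); (1, Uma, Art, 1); (1, Vik, Art, 1); (NULL, NULL, Art, 2); (NULL, NULL, CS, 5); (NULL, NULL, Chem, 2); (NULL, NULL, Law, 7); (NULL, NULL, NULL, 3); (NULL, NULL, NULL, 3)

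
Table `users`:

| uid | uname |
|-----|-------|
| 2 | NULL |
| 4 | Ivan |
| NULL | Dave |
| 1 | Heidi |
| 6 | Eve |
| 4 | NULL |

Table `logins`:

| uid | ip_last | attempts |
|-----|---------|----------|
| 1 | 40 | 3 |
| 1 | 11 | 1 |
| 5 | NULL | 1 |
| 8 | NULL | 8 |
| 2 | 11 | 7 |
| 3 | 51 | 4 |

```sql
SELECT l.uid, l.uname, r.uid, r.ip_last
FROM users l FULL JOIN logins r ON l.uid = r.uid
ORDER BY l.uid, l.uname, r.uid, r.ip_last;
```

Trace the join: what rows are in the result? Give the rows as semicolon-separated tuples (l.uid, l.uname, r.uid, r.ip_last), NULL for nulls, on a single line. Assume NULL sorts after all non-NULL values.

FULL OUTER JOIN keeps every row from both sides; unmatched rows get NULL for the other side's columns.
Matching on l.uid = r.uid. A NULL in a compared column never satisfies the condition.
- l (uid=2) pairs with 1 row(s) of r.
- l (uid=4) has no partner → padded with NULL.
- l (uid=NULL) has no partner → padded with NULL.
- l (uid=1) pairs with 2 row(s) of r.
- l (uid=6) has no partner → padded with NULL.
- l (uid=4) has no partner → padded with NULL.
- 3 r row(s) had no l match → kept, l columns NULL.
After projecting and ordering:
l.uid | l.uname | r.uid | r.ip_last
1 | Heidi | 1 | 11
1 | Heidi | 1 | 40
2 | NULL | 2 | 11
4 | Ivan | NULL | NULL
4 | NULL | NULL | NULL
6 | Eve | NULL | NULL
NULL | Dave | NULL | NULL
NULL | NULL | 3 | 51
NULL | NULL | 5 | NULL
NULL | NULL | 8 | NULL

(1, Heidi, 1, 11); (1, Heidi, 1, 40); (2, NULL, 2, 11); (4, Ivan, NULL, NULL); (4, NULL, NULL, NULL); (6, Eve, NULL, NULL); (NULL, Dave, NULL, NULL); (NULL, NULL, 3, 51); (NULL, NULL, 5, NULL); (NULL, NULL, 8, NULL)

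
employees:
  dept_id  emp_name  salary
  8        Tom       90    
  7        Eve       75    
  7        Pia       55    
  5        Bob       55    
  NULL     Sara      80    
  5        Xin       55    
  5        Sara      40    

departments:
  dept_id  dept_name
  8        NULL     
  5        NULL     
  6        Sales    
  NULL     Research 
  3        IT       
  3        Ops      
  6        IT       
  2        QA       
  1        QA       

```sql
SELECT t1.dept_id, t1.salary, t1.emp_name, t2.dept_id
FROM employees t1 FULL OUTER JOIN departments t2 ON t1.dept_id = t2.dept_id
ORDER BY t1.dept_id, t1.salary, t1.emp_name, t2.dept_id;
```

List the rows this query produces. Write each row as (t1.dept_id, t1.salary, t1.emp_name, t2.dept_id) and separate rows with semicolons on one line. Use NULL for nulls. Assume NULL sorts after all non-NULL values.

FULL OUTER JOIN keeps every row from both sides; unmatched rows get NULL for the other side's columns.
Matching on t1.dept_id = t2.dept_id. A NULL in a compared column never satisfies the condition.
- t1 row (dept_id=8): matches 1 t2 row(s) → 1 output row(s).
- t1 row (dept_id=7): no match → kept, t2 columns NULL.
- t1 row (dept_id=7): no match → kept, t2 columns NULL.
- t1 row (dept_id=5): matches 1 t2 row(s) → 1 output row(s).
- t1 row (dept_id=NULL): no match → kept, t2 columns NULL.
- t1 row (dept_id=5): matches 1 t2 row(s) → 1 output row(s).
- t1 row (dept_id=5): matches 1 t2 row(s) → 1 output row(s).
- plus 7 unmatched t2 row(s), each kept with NULL t1 columns.

(5, 40, Sara, 5); (5, 55, Bob, 5); (5, 55, Xin, 5); (7, 55, Pia, NULL); (7, 75, Eve, NULL); (8, 90, Tom, 8); (NULL, 80, Sara, NULL); (NULL, NULL, NULL, 1); (NULL, NULL, NULL, 2); (NULL, NULL, NULL, 3); (NULL, NULL, NULL, 3); (NULL, NULL, NULL, 6); (NULL, NULL, NULL, 6); (NULL, NULL, NULL, NULL)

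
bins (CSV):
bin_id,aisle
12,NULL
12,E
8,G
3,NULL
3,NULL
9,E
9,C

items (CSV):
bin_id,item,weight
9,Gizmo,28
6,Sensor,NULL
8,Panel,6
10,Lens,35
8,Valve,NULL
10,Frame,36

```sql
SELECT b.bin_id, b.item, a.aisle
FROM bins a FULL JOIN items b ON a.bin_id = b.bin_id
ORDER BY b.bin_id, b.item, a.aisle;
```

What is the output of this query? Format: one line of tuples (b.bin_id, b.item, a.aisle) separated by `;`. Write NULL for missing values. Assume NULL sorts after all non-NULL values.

(6, Sensor, NULL); (8, Panel, G); (8, Valve, G); (9, Gizmo, C); (9, Gizmo, E); (10, Frame, NULL); (10, Lens, NULL); (NULL, NULL, E); (NULL, NULL, NULL); (NULL, NULL, NULL); (NULL, NULL, NULL)

FULL OUTER JOIN keeps every row from both sides; unmatched rows get NULL for the other side's columns.
Matching on a.bin_id = b.bin_id.
- a[0] bin_id=12 → no match; kept with NULLs on the b side.
- a[1] bin_id=12 → no match; kept with NULLs on the b side.
- a[2] bin_id=8 → 2 match(es) in b → 2 row(s).
- a[3] bin_id=3 → no match; kept with NULLs on the b side.
- a[4] bin_id=3 → no match; kept with NULLs on the b side.
- a[5] bin_id=9 → 1 match(es) in b → 1 row(s).
- a[6] bin_id=9 → 1 match(es) in b → 1 row(s).
- 3 row(s) from b found no a partner → padded with NULL.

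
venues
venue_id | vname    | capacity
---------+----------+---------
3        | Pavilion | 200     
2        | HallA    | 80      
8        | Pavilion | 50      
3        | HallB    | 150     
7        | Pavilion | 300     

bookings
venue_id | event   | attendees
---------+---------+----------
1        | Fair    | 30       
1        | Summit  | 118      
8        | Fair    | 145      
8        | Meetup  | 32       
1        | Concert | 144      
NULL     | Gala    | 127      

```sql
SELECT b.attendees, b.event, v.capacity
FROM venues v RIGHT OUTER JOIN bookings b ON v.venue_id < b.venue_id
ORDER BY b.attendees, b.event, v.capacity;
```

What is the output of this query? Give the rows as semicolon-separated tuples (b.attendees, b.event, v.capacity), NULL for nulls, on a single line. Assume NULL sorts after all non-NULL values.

RIGHT JOIN keeps every row from `bookings`; unmatched rows get NULL for `venues`'s columns.
Matching on v.venue_id < b.venue_id. A NULL in a compared column never satisfies the condition.
Matched pairs: 8; unmatched b rows kept: 4.

(30, Fair, NULL); (32, Meetup, 80); (32, Meetup, 150); (32, Meetup, 200); (32, Meetup, 300); (118, Summit, NULL); (127, Gala, NULL); (144, Concert, NULL); (145, Fair, 80); (145, Fair, 150); (145, Fair, 200); (145, Fair, 300)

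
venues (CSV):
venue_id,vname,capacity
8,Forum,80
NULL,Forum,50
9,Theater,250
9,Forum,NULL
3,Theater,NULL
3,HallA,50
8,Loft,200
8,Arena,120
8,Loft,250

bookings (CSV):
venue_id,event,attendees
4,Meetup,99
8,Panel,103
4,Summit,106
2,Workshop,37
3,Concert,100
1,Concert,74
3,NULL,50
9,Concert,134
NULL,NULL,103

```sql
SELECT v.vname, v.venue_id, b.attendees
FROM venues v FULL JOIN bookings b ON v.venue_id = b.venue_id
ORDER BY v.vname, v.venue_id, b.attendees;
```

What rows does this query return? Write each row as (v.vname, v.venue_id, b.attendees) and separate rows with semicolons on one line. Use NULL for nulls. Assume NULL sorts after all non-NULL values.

(Arena, 8, 103); (Forum, 8, 103); (Forum, 9, 134); (Forum, NULL, NULL); (HallA, 3, 50); (HallA, 3, 100); (Loft, 8, 103); (Loft, 8, 103); (Theater, 3, 50); (Theater, 3, 100); (Theater, 9, 134); (NULL, NULL, 37); (NULL, NULL, 74); (NULL, NULL, 99); (NULL, NULL, 103); (NULL, NULL, 106)

FULL OUTER JOIN keeps every row from both sides; unmatched rows get NULL for the other side's columns.
Matching on v.venue_id = b.venue_id. A NULL in a compared column never satisfies the condition.
- v[0] venue_id=8 → 1 match(es) in b → 1 row(s).
- v[1] venue_id=NULL → no match; kept with NULLs on the b side.
- v[2] venue_id=9 → 1 match(es) in b → 1 row(s).
- v[3] venue_id=9 → 1 match(es) in b → 1 row(s).
- v[4] venue_id=3 → 2 match(es) in b → 2 row(s).
- v[5] venue_id=3 → 2 match(es) in b → 2 row(s).
- v[6] venue_id=8 → 1 match(es) in b → 1 row(s).
- v[7] venue_id=8 → 1 match(es) in b → 1 row(s).
- v[8] venue_id=8 → 1 match(es) in b → 1 row(s).
- plus 5 unmatched b row(s), each kept with NULL v columns.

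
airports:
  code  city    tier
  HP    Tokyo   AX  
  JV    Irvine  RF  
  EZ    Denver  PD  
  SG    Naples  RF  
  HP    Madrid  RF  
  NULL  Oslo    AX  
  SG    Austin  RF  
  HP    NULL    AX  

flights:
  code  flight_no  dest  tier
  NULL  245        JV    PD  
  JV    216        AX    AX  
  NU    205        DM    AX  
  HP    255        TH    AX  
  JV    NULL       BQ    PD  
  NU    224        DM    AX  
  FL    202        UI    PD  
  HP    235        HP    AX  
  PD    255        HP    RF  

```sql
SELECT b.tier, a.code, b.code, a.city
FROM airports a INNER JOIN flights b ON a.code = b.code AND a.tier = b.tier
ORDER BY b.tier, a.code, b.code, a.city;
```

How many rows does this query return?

INNER JOIN keeps only pairs where the ON condition holds.
Matching on a.code = b.code AND a.tier = b.tier. A NULL in a compared column never satisfies the condition.
Matched pairs: 4.
Total: 4 rows.

4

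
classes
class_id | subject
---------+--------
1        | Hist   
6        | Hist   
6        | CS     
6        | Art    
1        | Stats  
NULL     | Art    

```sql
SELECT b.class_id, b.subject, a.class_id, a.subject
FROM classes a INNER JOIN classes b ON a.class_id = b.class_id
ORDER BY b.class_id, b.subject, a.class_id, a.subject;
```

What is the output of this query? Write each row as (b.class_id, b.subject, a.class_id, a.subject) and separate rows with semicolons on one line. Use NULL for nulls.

INNER JOIN keeps only pairs where the ON condition holds.
Matching on a.class_id = b.class_id. A NULL in a compared column never satisfies the condition.
- a row (class_id=1): matches 2 b row(s) → 2 output row(s).
- a row (class_id=6): matches 3 b row(s) → 3 output row(s).
- a row (class_id=6): matches 3 b row(s) → 3 output row(s).
- a row (class_id=6): matches 3 b row(s) → 3 output row(s).
- a row (class_id=1): matches 2 b row(s) → 2 output row(s).
- a row (class_id=NULL): no match → dropped.

(1, Hist, 1, Hist); (1, Hist, 1, Stats); (1, Stats, 1, Hist); (1, Stats, 1, Stats); (6, Art, 6, Art); (6, Art, 6, CS); (6, Art, 6, Hist); (6, CS, 6, Art); (6, CS, 6, CS); (6, CS, 6, Hist); (6, Hist, 6, Art); (6, Hist, 6, CS); (6, Hist, 6, Hist)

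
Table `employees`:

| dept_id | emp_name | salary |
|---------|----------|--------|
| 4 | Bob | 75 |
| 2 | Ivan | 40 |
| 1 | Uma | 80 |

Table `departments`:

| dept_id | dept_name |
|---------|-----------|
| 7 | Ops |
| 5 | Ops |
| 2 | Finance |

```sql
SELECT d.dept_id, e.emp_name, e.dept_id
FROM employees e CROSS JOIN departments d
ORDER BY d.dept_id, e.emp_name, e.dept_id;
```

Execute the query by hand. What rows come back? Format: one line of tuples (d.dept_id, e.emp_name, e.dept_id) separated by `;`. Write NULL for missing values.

CROSS JOIN pairs every row of `employees` with every row of `departments`: 3 × 3 = 9 rows.
After projecting and ordering:
d.dept_id | e.emp_name | e.dept_id
2 | Bob | 4
2 | Ivan | 2
2 | Uma | 1
5 | Bob | 4
5 | Ivan | 2
5 | Uma | 1
7 | Bob | 4
7 | Ivan | 2
7 | Uma | 1

(2, Bob, 4); (2, Ivan, 2); (2, Uma, 1); (5, Bob, 4); (5, Ivan, 2); (5, Uma, 1); (7, Bob, 4); (7, Ivan, 2); (7, Uma, 1)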